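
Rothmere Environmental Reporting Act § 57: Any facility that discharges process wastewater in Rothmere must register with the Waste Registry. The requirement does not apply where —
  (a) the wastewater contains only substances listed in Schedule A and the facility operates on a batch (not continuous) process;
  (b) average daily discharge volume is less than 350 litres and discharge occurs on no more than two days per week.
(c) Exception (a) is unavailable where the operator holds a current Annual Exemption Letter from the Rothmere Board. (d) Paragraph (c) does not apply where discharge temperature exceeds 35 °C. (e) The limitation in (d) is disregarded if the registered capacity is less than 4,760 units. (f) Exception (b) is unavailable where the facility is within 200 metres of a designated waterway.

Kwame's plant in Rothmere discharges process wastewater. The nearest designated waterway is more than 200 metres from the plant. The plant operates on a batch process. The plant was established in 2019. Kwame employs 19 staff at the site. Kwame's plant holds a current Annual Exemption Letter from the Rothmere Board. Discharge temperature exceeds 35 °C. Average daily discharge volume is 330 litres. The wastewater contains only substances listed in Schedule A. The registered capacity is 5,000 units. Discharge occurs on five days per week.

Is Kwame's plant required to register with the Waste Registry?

No — exception (a) applies; Kwame's plant is not required to register with the Waste Registry.

Exception (a): the wastewater is Schedule-A-only; the facility operates on a batch process — every condition holds. Considering the limiting provisions: (c) is engaged (a current Annual Exemption Letter is held), but yields to (d): (d) operates against (c): discharge temperature exceeds 35 °C. (e) does not operate here (the registered capacity is 5,000 units, not less than 4,760 units), so (d) stands. (a) remains available.
Exception (b) requires that discharge occurs on no more than two days per week; but discharge occurs on five days per week, so (b) is unavailable.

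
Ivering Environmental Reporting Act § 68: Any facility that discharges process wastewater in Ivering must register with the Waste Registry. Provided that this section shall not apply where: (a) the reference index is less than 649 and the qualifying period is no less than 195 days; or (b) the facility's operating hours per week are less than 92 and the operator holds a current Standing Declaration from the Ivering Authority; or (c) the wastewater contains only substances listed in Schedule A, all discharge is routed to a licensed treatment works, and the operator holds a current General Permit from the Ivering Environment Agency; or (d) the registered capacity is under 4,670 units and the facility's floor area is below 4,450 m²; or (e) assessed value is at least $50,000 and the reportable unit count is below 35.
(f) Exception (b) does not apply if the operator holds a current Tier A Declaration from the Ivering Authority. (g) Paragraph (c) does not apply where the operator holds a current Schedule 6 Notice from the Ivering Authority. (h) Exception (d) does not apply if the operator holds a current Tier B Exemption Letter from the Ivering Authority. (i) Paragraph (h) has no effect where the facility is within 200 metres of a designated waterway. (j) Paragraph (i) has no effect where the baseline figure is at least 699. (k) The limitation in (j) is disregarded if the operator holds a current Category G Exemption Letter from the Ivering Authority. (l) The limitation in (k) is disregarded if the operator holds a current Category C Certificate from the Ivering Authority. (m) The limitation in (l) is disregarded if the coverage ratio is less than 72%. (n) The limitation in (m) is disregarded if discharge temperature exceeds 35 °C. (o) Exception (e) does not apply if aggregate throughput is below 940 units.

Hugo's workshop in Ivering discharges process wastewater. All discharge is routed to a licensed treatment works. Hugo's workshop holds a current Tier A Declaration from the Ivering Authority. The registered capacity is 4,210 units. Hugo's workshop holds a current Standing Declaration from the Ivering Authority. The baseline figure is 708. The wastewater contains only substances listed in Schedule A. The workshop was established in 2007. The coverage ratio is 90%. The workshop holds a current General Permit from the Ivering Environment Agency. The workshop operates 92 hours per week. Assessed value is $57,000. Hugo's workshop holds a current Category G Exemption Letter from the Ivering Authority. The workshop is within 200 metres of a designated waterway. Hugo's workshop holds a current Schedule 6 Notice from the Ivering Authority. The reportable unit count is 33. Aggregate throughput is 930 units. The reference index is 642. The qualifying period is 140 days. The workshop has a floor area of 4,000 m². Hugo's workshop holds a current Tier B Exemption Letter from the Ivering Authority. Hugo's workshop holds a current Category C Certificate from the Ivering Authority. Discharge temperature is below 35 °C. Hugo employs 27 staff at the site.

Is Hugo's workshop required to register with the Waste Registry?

Yes — Hugo's workshop must register with the Waste Registry.

Exception (a) does not apply: the qualifying period is 140 days, short of 195 days.
Exception (b) does not apply: the facility's operating hours per week are 92, not less than 92.
All of (c)'s requirements are met (the wastewater is Schedule-A-only; discharge is routed to a licensed treatment works; a current General Permit is held). However, paragraph (g) must be considered: (g) applies — a current Schedule 6 Notice is held. Exception (c) does not apply.
Exception (d) is satisfied on its face — the registered capacity is 4,210 units, under the 4,670 units limit; the facility's floor area is 4,000 m², below the 4,450 m² limit. But applying paragraphs (h)–(n): (h) is engaged — a current Tier B Exemption Letter is held. (i) applies (the workshop is within 200 m of a designated waterway), but yields to (j): (j) applies — the baseline figure is 708, meeting the 699 threshold. (k) would limit (j) — a current Category G Exemption Letter is held — but (l) sets (k) aside: (l) is triggered — a current Category C Certificate is held. (m), which would lift (l), is not triggered — the coverage ratio is 90%, not less than 72%. So (d) is unavailable.
All of (e)'s requirements are met (assessed value is $57,000, meeting the $50,000 threshold; the reportable unit count is 33, below the 35 limit). But applying paragraph (o): (o) operates against (e): aggregate throughput is 930 units, below the 940 units limit. Exception (e) does not apply.
No exception applies. The general rule governs.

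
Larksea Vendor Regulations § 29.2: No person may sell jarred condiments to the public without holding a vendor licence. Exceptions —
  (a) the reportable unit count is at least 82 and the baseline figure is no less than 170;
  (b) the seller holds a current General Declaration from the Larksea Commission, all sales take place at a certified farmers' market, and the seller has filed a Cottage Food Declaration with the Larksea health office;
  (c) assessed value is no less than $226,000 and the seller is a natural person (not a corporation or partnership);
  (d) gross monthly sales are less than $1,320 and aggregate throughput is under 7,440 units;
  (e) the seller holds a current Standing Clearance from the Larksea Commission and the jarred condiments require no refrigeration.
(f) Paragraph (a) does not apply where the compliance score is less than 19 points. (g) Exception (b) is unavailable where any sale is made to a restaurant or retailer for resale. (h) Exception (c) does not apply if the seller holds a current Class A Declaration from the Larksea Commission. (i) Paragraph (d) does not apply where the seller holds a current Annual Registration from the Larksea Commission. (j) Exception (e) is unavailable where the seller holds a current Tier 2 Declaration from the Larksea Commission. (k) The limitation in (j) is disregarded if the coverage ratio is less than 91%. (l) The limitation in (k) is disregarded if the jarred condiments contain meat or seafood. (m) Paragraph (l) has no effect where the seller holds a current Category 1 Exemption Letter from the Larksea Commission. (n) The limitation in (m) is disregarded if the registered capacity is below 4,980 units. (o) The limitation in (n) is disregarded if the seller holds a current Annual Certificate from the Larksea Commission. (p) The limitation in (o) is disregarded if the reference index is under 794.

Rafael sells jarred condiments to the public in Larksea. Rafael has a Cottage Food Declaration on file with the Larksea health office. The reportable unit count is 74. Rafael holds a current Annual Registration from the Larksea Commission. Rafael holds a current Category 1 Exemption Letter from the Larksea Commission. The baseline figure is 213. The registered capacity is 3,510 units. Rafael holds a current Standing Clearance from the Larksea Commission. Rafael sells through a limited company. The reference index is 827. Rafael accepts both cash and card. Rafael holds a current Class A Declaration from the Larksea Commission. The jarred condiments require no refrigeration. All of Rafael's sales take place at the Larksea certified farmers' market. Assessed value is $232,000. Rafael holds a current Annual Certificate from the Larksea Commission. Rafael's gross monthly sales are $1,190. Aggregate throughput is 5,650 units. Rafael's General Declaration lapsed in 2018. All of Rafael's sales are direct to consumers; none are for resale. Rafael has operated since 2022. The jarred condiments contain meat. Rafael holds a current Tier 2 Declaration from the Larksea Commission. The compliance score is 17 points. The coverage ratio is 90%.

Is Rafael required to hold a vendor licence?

No — exception (e) applies; Rafael is not required to hold a vendor licence.

Exception (a) requires that the reportable unit count is at least 82; but the reportable unit count is 74, short of 82, so (a) is unavailable.
Exception (b) does not apply: there is no General Declaration in force.
Exception (c) requires that the seller is a natural person (not a corporation or partnership); but the seller operates through a limited company, so (c) is unavailable.
Exception (d)'s conditions are all satisfied: gross monthly sales are $1,190, less than the $1,320 limit; aggregate throughput is 5,650 units, under the 7,440 units limit. Turning to paragraph (i): (i) operates against (d): a current Annual Registration is held. So (d) is unavailable.
Exception (e)'s conditions are all satisfied: a current Standing Clearance is held; the jarred condiments are shelf-stable. As to paragraphs (j)–(p): (j) is triggered (a current Tier 2 Declaration is held), but is set aside by (k): (k) operates — the coverage ratio is 90%, less than the 91% limit. (l) applies (the jarred condiments contain meat), but is overridden by (m): (m) operates against (l): a current Category 1 Exemption Letter is held. (n) would limit (m) — the registered capacity is 3,510 units, below the 4,980 units limit — but (o) sets (n) aside: (o) operates — a current Annual Certificate is held. (p) is inapplicable (the reference index is 827, not under 794), so (o) stands. So (e) applies.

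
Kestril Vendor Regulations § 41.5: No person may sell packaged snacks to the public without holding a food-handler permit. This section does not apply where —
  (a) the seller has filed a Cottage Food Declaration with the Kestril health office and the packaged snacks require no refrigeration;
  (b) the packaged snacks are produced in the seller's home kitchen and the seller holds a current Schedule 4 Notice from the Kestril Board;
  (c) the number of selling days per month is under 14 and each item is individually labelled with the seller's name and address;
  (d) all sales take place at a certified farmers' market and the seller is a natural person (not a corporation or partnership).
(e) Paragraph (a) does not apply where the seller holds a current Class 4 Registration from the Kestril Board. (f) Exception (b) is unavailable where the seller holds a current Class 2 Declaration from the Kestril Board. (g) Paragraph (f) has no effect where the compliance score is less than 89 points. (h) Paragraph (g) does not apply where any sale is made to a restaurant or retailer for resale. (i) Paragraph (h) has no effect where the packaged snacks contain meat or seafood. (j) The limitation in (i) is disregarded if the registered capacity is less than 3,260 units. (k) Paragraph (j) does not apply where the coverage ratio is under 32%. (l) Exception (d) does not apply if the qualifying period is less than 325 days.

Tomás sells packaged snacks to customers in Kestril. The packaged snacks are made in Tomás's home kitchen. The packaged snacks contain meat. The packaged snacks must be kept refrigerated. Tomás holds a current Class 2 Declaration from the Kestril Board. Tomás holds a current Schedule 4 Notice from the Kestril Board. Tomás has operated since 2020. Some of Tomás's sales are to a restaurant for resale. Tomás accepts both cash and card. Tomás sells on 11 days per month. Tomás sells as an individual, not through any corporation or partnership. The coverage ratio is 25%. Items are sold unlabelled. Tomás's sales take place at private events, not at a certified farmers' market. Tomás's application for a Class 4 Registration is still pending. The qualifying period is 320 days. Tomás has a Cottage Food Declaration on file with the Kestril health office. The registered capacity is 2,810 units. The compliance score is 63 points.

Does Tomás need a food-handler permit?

Exception (a) requires that the packaged snacks require no refrigeration; but the packaged snacks require refrigeration, so (a) is unavailable.
Exception (b) is satisfied on its face — the packaged snacks are home-kitchen produced; a current Schedule 4 Notice is held. As to paragraphs (f)–(k): (f) would limit (b) — a current Class 2 Declaration is held — but (g) sets (f) aside: (g) applies — the compliance score is 63 points, less than the 89 points limit. (h) would limit (g) — some sales are to a restaurant for resale — but (i) sets (h) aside: (i) operates against (h): the packaged snacks contain meat. (j) would limit (i) — the registered capacity is 2,810 units, less than the 3,260 units limit — but (k) sets (j) aside: (k) operates against (j): the coverage ratio is 25%, under the 32% limit. Exception (b) stands.
Exception (c) requires that each item is individually labelled with the seller's name and address; but items are sold unlabelled, so (c) is unavailable.
Exception (d) fails — sales are at private events, not a certified farmers' market.

No — exception (b) applies; Tomás is not required to hold a food-handler permit.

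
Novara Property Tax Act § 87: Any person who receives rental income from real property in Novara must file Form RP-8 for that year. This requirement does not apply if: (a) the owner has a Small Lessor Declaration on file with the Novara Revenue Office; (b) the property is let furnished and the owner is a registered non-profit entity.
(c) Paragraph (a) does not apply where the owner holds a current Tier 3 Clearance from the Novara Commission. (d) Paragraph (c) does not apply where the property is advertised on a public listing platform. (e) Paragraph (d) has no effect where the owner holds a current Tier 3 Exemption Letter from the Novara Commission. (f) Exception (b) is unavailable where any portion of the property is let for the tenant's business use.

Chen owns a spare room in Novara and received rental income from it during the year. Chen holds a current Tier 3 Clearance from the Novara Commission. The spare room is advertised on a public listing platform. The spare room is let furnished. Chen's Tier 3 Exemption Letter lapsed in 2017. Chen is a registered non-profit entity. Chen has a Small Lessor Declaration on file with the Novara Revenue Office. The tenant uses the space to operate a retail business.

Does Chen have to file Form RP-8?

All of (a)'s requirements are met (a Small Lessor Declaration is on file). As to paragraphs (c)–(e): (c) applies (a current Tier 3 Clearance is held), but is displaced by (d): (d) is triggered — the property is publicly advertised. (e) is not engaged (the Tier 3 Exemption Letter is not current), so (d) stands. Exception (a) stands.
Exception (b)'s conditions are all satisfied: the property is let furnished; Chen is a registered non-profit. However, paragraph (f) must be considered: (f) operates against (b): the space is let for business use. Exception (b) does not apply.

No — exception (a) applies; Chen is not required to file Form RP-8.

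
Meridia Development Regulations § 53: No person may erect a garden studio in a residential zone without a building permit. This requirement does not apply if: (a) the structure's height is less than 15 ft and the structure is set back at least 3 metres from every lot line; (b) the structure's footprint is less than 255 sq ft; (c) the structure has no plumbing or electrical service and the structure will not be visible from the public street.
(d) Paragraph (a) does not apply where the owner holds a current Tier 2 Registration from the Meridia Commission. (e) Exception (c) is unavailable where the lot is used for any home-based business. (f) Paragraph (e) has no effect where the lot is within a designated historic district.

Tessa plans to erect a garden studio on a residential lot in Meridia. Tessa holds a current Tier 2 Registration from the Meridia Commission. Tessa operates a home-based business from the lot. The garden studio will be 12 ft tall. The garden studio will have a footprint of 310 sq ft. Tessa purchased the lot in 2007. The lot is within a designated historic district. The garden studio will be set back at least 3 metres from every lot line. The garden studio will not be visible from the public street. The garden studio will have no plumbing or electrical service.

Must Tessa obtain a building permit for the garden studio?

No — exception (c) applies; Tessa does not need a building permit.

All of (a)'s requirements are met (the structure's height is 12 ft, less than the 15 ft limit; the setback is at least 3 m on every side). Turning to paragraph (d): (d) operates — a current Tier 2 Registration is held. Exception (a) does not apply.
Exception (b) fails — the structure's footprint is 310 sq ft, not less than 255 sq ft.
Exception (c): there is no plumbing or electrical service; the structure will not be visible from the street — every condition holds. As to paragraphs (e)–(f): (e) is triggered (a home-based business operates on the lot), but is overridden by (f): (f) operates against (e): the lot is in a historic district. (c) remains available.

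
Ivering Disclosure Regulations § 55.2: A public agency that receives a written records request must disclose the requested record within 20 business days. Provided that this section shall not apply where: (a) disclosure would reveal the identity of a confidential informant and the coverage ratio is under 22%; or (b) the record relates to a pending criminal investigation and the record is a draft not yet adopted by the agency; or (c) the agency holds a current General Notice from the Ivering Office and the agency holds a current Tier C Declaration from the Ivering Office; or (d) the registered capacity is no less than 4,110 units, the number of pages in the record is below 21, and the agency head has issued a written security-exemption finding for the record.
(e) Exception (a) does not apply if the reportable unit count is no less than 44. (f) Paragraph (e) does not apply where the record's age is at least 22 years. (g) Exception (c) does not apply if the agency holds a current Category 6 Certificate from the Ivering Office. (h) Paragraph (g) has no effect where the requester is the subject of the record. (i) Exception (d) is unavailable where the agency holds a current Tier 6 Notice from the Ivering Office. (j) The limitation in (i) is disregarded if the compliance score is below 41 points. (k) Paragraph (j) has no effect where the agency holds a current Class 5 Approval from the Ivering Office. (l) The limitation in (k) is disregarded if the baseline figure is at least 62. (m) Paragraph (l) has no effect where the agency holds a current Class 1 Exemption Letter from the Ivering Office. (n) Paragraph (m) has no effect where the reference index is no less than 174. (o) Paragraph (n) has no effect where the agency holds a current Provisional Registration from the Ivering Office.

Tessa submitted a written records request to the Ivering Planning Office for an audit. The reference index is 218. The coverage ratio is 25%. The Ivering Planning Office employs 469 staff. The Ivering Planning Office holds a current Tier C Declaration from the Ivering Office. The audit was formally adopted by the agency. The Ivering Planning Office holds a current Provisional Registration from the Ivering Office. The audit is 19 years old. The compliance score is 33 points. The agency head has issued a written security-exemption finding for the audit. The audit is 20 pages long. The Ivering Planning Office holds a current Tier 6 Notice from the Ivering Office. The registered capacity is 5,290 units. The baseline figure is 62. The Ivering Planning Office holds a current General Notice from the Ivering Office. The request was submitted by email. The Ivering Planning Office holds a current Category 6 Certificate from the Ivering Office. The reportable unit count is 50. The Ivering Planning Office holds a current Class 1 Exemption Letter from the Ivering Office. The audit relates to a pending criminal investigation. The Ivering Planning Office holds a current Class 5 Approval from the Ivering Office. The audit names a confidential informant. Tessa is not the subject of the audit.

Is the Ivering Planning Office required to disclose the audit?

Yes — the Ivering Planning Office must disclose the audit.

Exception (a) fails — the coverage ratio is 25%, not under 22%.
Exception (b) fails — the audit has been formally adopted.
Exception (c): a current General Notice is held; a current Tier C Declaration is held — every condition holds. But applying paragraphs (g)–(h): (g) operates against (c): a current Category 6 Certificate is held. (h), which would lift (g), is not engaged — Tessa is not the subject of the audit. Exception (c) does not apply.
Exception (d) is satisfied on its face — the registered capacity is 5,290 units, meeting the 4,110 units threshold; the number of pages in the record is 20, below the 21 limit; a written security-exemption finding has been issued. Turning to paragraphs (i)–(o): (i) applies — a current Tier 6 Notice is held. (j) would limit (i) — the compliance score is 33 points, below the 41 points limit — but (k) sets (j) aside: (k) operates against (j): a current Class 5 Approval is held. (l) applies (the baseline figure is 62, meeting the 62 threshold), but is overridden by (m): (m) applies — a current Class 1 Exemption Letter is held. (n) would limit (m) — the reference index is 218, meeting the 174 threshold — but (o) sets (n) aside: (o) operates — a current Provisional Registration is held. (d) is therefore removed.
Every exception is unavailable, so the rule governs.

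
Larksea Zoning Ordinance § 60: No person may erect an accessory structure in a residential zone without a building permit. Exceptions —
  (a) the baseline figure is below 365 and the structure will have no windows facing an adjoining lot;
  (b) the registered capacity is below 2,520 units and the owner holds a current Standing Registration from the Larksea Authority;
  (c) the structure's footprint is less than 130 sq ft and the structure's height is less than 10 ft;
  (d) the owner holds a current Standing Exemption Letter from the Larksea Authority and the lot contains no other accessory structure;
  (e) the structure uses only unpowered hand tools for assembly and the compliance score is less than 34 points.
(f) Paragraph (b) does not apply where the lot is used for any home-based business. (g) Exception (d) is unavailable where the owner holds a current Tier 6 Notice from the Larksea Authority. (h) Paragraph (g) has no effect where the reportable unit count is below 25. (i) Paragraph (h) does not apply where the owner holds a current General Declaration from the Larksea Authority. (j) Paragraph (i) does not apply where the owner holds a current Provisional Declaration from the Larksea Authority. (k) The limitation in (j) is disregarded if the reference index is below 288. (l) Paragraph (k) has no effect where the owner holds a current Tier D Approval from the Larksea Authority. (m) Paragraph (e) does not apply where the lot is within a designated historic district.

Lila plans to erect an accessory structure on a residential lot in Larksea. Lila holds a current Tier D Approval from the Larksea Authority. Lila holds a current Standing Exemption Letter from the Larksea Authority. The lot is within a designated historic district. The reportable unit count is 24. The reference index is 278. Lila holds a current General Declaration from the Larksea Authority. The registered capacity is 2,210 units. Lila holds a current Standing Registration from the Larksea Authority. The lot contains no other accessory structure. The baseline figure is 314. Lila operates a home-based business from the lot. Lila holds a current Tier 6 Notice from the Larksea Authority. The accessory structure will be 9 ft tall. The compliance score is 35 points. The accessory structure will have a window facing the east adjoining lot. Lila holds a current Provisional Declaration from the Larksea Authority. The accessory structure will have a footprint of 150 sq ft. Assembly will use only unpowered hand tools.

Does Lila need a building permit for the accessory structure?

No — exception (d) applies; Lila does not need a building permit.

Exception (a) requires that the structure will have no windows facing an adjoining lot; but a window faces an adjoining lot, so (a) is unavailable.
Exception (b)'s conditions are all satisfied: the registered capacity is 2,210 units, below the 2,520 units limit; a current Standing Registration is held. However, paragraph (f) must be considered: (f) operates against (b): a home-based business operates on the lot. So (b) is unavailable.
Exception (c) requires that the structure's footprint is less than 130 sq ft; but the structure's footprint is 150 sq ft, not less than 130 sq ft, so (c) is unavailable.
Exception (d): a current Standing Exemption Letter is held; the lot has no other accessory structure — every condition holds. Considering the limiting provisions: (g) is engaged (a current Tier 6 Notice is held), but is itself disapplied by (h): (h) is triggered — the reportable unit count is 24, below the 25 limit. (i) would limit (h) — a current General Declaration is held — but (j) sets (i) aside: (j) operates against (i): a current Provisional Declaration is held. (k) would limit (j) — the reference index is 278, below the 288 limit — but (l) sets (k) aside: (l) is triggered — a current Tier D Approval is held. Exception (d) stands.
Exception (e) does not apply: the compliance score is 35 points, not less than 34 points.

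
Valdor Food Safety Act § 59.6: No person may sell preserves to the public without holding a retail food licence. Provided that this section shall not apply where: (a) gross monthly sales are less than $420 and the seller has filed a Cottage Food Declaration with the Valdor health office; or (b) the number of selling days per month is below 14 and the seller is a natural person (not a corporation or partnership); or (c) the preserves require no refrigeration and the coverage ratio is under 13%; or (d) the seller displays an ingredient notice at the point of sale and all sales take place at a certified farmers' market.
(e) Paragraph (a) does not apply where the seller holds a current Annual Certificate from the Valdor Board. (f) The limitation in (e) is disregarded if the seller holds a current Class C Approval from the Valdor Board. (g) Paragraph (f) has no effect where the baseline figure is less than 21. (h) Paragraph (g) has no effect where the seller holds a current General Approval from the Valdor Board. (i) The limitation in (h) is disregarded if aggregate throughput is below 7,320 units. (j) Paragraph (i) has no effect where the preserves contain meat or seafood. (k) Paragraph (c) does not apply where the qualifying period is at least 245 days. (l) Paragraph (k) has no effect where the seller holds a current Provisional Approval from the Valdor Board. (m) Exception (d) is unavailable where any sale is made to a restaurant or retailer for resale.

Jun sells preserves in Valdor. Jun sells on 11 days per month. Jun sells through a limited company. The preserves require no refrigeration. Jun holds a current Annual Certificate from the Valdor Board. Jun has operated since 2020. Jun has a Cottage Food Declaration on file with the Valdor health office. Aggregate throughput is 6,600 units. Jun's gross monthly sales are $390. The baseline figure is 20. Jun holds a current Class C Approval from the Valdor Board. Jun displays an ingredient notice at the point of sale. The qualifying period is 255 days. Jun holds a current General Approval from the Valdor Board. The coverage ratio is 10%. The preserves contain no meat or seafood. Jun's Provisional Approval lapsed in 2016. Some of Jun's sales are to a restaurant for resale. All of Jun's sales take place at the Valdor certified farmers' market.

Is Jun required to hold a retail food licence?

Yes — Jun must hold a retail food licence.

Exception (a) is satisfied on its face — gross monthly sales are $390, less than the $420 limit; a Cottage Food Declaration is on file. But applying paragraphs (e)–(j): (e) operates against (a): a current Annual Certificate is held. (f) is triggered (a current Class C Approval is held), but yields to (g): (g) operates against (f): the baseline figure is 20, less than the 21 limit. (h) is engaged (a current General Approval is held), but is set aside by (i): (i) operates against (h): aggregate throughput is 6,600 units, below the 7,320 units limit. (j) is inapplicable (the preserves contain no meat or seafood), so (i) stands. So (a) is unavailable.
Exception (b) requires that the seller is a natural person (not a corporation or partnership); but the seller operates through a limited company, so (b) is unavailable.
Exception (c)'s conditions are all satisfied: the preserves are shelf-stable; the coverage ratio is 10%, under the 13% limit. However, paragraphs (k)–(l) must be considered: (k) applies — the qualifying period is 255 days, meeting the 245 days threshold. (l), which would lift (k), does not operate here — the Provisional Approval is not current. (c) is therefore removed.
Exception (d): an ingredient notice is displayed; all sales are at a certified farmers' market — every condition holds. But: (m) is triggered — some sales are to a restaurant for resale. Exception (d) does not apply.
Every exception is unavailable, so the rule governs.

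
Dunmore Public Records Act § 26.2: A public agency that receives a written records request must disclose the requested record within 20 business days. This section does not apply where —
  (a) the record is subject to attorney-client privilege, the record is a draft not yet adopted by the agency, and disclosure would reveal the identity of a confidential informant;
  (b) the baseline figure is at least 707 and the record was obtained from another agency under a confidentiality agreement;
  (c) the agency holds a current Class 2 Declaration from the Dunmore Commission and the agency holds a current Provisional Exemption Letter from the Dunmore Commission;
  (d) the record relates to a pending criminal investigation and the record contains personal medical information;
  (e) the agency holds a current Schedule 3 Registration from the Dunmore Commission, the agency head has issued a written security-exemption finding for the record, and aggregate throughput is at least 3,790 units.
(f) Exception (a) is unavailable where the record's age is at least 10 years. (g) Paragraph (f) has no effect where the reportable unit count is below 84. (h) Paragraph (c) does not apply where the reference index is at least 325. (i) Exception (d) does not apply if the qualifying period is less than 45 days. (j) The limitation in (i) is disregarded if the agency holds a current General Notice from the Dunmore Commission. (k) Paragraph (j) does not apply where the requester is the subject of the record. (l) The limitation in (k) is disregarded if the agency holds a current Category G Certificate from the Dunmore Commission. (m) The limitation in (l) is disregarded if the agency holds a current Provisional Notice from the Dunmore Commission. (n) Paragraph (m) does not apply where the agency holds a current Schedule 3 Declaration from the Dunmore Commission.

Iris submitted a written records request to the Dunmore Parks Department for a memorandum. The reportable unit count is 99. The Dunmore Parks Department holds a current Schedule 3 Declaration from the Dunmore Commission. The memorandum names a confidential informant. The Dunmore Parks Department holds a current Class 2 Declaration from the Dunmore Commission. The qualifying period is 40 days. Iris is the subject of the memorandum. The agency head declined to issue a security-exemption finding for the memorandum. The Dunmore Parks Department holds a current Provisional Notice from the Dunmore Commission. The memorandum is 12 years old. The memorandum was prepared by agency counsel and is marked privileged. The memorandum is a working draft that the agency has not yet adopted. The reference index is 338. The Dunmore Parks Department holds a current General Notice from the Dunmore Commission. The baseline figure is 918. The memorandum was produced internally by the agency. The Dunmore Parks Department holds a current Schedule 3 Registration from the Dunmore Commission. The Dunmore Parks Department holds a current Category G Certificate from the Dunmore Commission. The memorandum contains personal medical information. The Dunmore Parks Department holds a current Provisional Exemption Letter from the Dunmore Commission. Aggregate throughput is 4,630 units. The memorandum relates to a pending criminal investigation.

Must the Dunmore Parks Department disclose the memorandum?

No — exception (d) applies; the Dunmore Parks Department is not required to disclose the memorandum.

Exception (a)'s conditions are all satisfied: the memorandum is privileged; the memorandum is an unadopted draft; the memorandum names a confidential informant. Turning to paragraphs (f)–(g): (f) operates against (a): the record's age is 12 years, meeting the 10 years threshold. (g) is not engaged (the reportable unit count is 99, not below 84), so (f) stands. Exception (a) does not apply.
Exception (b) does not apply: the memorandum was produced internally.
Exception (c) is satisfied on its face — a current Class 2 Declaration is held; a current Provisional Exemption Letter is held. Turning to paragraph (h): (h) operates — the reference index is 338, meeting the 325 threshold. (c) is therefore removed.
Exception (d)'s conditions are all satisfied: the memorandum relates to a pending investigation; the memorandum contains personal medical information. Considering the limiting provisions: (i) is engaged (the qualifying period is 40 days, less than the 45 days limit), but is overridden by (j): (j) operates against (i): a current General Notice is held. (k) operates (Iris is the subject of the memorandum), but is itself disapplied by (l): (l) is engaged — a current Category G Certificate is held. (m) operates (a current Provisional Notice is held), but is displaced by (n): (n) operates against (m): a current Schedule 3 Declaration is held. Exception (d) stands.
Exception (e) fails — the agency head declined to issue a security-exemption finding.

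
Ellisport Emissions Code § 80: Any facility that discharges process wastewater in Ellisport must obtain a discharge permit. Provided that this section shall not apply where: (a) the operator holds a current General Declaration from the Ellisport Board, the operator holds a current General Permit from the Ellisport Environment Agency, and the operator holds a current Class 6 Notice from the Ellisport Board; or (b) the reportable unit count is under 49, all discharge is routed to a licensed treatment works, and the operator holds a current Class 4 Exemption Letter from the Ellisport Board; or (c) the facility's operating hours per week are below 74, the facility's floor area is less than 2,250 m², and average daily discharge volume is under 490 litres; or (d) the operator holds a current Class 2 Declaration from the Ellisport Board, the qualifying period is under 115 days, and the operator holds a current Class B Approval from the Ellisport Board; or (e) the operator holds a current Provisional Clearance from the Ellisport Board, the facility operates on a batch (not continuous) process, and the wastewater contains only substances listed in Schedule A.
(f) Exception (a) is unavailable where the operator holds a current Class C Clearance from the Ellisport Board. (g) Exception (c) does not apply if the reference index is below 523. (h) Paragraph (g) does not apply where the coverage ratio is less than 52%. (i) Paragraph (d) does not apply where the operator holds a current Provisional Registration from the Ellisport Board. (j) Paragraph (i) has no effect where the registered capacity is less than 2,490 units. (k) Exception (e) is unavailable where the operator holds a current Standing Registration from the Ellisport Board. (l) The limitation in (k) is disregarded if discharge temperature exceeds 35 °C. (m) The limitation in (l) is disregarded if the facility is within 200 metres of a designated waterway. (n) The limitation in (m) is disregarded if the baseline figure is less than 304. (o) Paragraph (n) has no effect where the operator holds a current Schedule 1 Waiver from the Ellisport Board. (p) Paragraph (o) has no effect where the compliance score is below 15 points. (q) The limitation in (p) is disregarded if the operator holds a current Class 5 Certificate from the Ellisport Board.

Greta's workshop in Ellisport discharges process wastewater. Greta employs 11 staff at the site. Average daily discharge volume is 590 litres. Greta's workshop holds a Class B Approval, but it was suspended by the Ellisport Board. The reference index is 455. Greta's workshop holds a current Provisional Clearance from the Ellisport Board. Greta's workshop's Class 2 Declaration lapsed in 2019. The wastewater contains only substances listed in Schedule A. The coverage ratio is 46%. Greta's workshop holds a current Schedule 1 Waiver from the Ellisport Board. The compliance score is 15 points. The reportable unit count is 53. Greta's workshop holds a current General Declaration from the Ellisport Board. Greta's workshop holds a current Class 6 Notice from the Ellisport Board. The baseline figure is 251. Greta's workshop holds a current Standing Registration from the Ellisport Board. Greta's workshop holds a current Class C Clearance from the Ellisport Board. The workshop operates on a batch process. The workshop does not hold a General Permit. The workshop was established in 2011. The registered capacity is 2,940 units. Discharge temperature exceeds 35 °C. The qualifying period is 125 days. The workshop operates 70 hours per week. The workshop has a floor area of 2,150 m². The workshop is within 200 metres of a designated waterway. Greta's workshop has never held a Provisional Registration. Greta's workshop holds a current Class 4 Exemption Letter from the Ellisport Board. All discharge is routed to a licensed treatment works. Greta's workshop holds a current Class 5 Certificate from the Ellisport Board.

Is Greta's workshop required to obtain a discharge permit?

Exception (a) fails — no General Permit is held.
Exception (b) requires that the reportable unit count is under 49; but the reportable unit count is 53, not under 49, so (b) is unavailable.
Exception (c) fails — average daily discharge volume is 590 litres, not under 490 litres.
Exception (d) requires that the operator holds a current Class 2 Declaration from the Ellisport Board; but there is no Class 2 Declaration in force, so (d) is unavailable.
Exception (e) is satisfied on its face — a current Provisional Clearance is held; the facility operates on a batch process; the wastewater is Schedule-A-only. However, paragraphs (k)–(q) must be considered: (k) operates — a current Standing Registration is held. (l) would limit (k) — discharge temperature exceeds 35 °C — but (m) sets (l) aside: (m) operates against (l): the workshop is within 200 m of a designated waterway. (n) would limit (m) — the baseline figure is 251, less than the 304 limit — but (o) sets (n) aside: (o) operates against (n): a current Schedule 1 Waiver is held. (p), which would lift (o), is not triggered — the compliance score is 15 points, not below 15 points. Exception (e) does not apply.
Every exception is unavailable, so the rule governs.

Yes — Greta's workshop must obtain a discharge permit.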